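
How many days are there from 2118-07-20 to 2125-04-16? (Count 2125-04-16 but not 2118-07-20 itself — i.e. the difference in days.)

Jul 20, 2118 → Jul 20, 2119: 365 days.
Jul 20, 2119 → Jul 20, 2120: 366 days (Feb 29, 2120 is in that span).
Jul 20, 2120 → Jul 20, 2121: 365 days.
Jul 20, 2121 → Jul 20, 2122: 365 days.
Jul 20, 2122 → Jul 20, 2123: 365 days.
Jul 20, 2123 → Jul 20, 2124: 366 days (Feb 29, 2124 is in that span).
Jul 20, 2124 → Aug 20, 2124: 31 days (July has 31).
Aug 20, 2124 → Sep 20, 2124: 31 days (August has 31).
Sep 20, 2124 → Oct 20, 2124: 30 days (September has 30).
Oct 20, 2124 → Nov 20, 2124: 31 days (October has 31).
Nov 20, 2124 → Dec 20, 2124: 30 days (November has 30).
Dec 20, 2124 → Jan 20, 2125: 31 days (December has 31).
Jan 20, 2125 → Feb 20, 2125: 31 days (January has 31).
Feb 20, 2125 → Mar 20, 2125: 28 days (February has 28).
Mar 20, 2125 → Apr 16, 2125: 27 days.
Total: 2462 days.

2462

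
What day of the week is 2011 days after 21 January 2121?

First find the weekday of Jan 21, 2121. Doomsday rule: the anchor day for the 2100s is Sunday. For year 21: 21÷12 = 1 r 9, and 9÷4 = 2, so 1+9+2 = 12.
Sunday + 12 ≡ Friday — that's 2121's doomsday.
In January the doomsday date is Jan 3 (2121 is not a leap year).
Jan 21 is 18 days after Jan 3; 18 mod 7 = 4, so Friday + 4 = Tuesday.
2011 mod 7 = 2, so 2011 days after a Tuesday is Tuesday + 2 = Thursday.

Thursday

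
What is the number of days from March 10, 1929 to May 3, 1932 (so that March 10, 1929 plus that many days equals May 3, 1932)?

Mar 10, 1929 → Mar 10, 1930: 365 days.
Mar 10, 1930 → Mar 10, 1931: 365 days.
Mar 10, 1931 → Mar 10, 1932: 366 days (Feb 29, 1932 is in that span).
Mar 10, 1932 → Apr 10, 1932: 31 days (March has 31).
Apr 10, 1932 → May 3, 1932: 23 days.
Total: 1150 days.

1150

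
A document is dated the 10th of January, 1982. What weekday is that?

Doomsday rule: the anchor day for the 1900s is Wednesday. For year 82: 82÷12 = 6 r 10, and 10÷4 = 2, so 6+10+2 = 18.
Wednesday + 18 ≡ Sunday — that's 1982's doomsday.
In January the doomsday date is Jan 3 (1982 is not a leap year).
Jan 10 is 7 days after Jan 3; 7 mod 7 = 0, so Sunday + 0 = Sunday.

Sunday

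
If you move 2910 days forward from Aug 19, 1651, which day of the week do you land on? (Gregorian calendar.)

First find the weekday of Aug 19, 1651. Doomsday rule: the anchor day for the 1600s is Tuesday. For year 51: 51÷12 = 4 r 3, and 3÷4 = 0, so 4+3+0 = 7.
Tuesday + 7 ≡ Tuesday — that's 1651's doomsday.
In August the doomsday date is Aug 8.
Aug 19 is 11 days after Aug 8; 11 mod 7 = 4, so Tuesday + 4 = Saturday.
2910 mod 7 = 5, so 2910 days after a Saturday is Saturday + 5 = Thursday.

Thursday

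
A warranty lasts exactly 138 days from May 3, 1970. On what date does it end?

September 18, 1970

May has 31 days: +29 → Jun 1, 1970 (109 left).
Jun has 30 days: +30 → Jul 1, 1970 (79 left).
Jul has 31 days: +31 → Aug 1, 1970 (48 left).
Aug has 31 days: +31 → Sep 1, 1970 (17 left).
+17 → Sep 18, 1970.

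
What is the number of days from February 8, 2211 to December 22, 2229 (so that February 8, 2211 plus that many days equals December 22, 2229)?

Feb 8, 2211 → Feb 8, 2212: 365 days.
Feb 8, 2212 → Feb 8, 2213: 366 days (Feb 29, 2212 is in that span).
Feb 8, 2213 → Feb 8, 2214: 365 days.
Feb 8, 2214 → Feb 8, 2215: 365 days.
Feb 8, 2215 → Feb 8, 2216: 365 days.
Feb 8, 2216 → Feb 8, 2217: 366 days (Feb 29, 2216 is in that span).
Feb 8, 2217 → Feb 8, 2218: 365 days.
Feb 8, 2218 → Feb 8, 2219: 365 days.
Feb 8, 2219 → Feb 8, 2220: 365 days.
Feb 8, 2220 → Feb 8, 2221: 366 days (Feb 29, 2220 is in that span).
Feb 8, 2221 → Feb 8, 2222: 365 days.
Feb 8, 2222 → Feb 8, 2223: 365 days.
Feb 8, 2223 → Feb 8, 2224: 365 days.
Feb 8, 2224 → Feb 8, 2225: 366 days (Feb 29, 2224 is in that span).
Feb 8, 2225 → Feb 8, 2226: 365 days.
Feb 8, 2226 → Feb 8, 2227: 365 days.
Feb 8, 2227 → Feb 8, 2228: 365 days.
Feb 8, 2228 → Feb 8, 2229: 366 days (Feb 29, 2228 is in that span).
Feb 8, 2229 → Mar 8, 2229: 28 days (February has 28).
Mar 8, 2229 → Apr 8, 2229: 31 days (March has 31).
Apr 8, 2229 → May 8, 2229: 30 days (April has 30).
May 8, 2229 → Jun 8, 2229: 31 days (May has 31).
Jun 8, 2229 → Jul 8, 2229: 30 days (June has 30).
Jul 8, 2229 → Aug 8, 2229: 31 days (July has 31).
Aug 8, 2229 → Sep 8, 2229: 31 days (August has 31).
Sep 8, 2229 → Oct 8, 2229: 30 days (September has 30).
Oct 8, 2229 → Nov 8, 2229: 31 days (October has 31).
Nov 8, 2229 → Dec 8, 2229: 30 days (November has 30).
Dec 8, 2229 → Dec 22, 2229: 14 days.
Total: 6892 days.

6892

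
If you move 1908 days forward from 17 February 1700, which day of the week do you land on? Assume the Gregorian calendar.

Feb 17, 1700 is a Wednesday.
1908 mod 7 = 4, so 1908 days after a Wednesday is Wednesday + 4 = Sunday.

Sunday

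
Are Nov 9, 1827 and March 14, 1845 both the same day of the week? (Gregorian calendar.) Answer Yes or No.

From Nov 9, 1827 to Mar 14, 1845 is 6335 days.
6335 mod 7 = 0, so they are the same weekday.
(Nov 9, 1827 is a Friday; Mar 14, 1845 is a Friday.)

Yes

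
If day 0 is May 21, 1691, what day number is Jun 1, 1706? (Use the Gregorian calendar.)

5489

May 21, 1691 → May 21, 1692: 366 days (Feb 29, 1692 is in that span).
May 21, 1692 → May 21, 1693: 365 days.
May 21, 1693 → May 21, 1694: 365 days.
May 21, 1694 → May 21, 1695: 365 days.
May 21, 1695 → May 21, 1696: 366 days (Feb 29, 1696 is in that span).
May 21, 1696 → May 21, 1697: 365 days.
May 21, 1697 → May 21, 1698: 365 days.
May 21, 1698 → May 21, 1699: 365 days.
May 21, 1699 → May 21, 1700: 365 days.
May 21, 1700 → May 21, 1701: 365 days.
May 21, 1701 → May 21, 1702: 365 days.
May 21, 1702 → May 21, 1703: 365 days.
May 21, 1703 → May 21, 1704: 366 days (Feb 29, 1704 is in that span).
May 21, 1704 → May 21, 1705: 365 days.
May 21, 1705 → Jun 21, 1705: 31 days (May has 31).
Jun 21, 1705 → Jul 21, 1705: 30 days (June has 30).
Jul 21, 1705 → Aug 21, 1705: 31 days (July has 31).
Aug 21, 1705 → Sep 21, 1705: 31 days (August has 31).
Sep 21, 1705 → Oct 21, 1705: 30 days (September has 30).
Oct 21, 1705 → Nov 21, 1705: 31 days (October has 31).
Nov 21, 1705 → Dec 21, 1705: 30 days (November has 30).
Dec 21, 1705 → Jan 21, 1706: 31 days (December has 31).
Jan 21, 1706 → Feb 21, 1706: 31 days (January has 31).
Feb 21, 1706 → Mar 21, 1706: 28 days (February has 28).
Mar 21, 1706 → Apr 21, 1706: 31 days (March has 31).
Apr 21, 1706 → May 21, 1706: 30 days (April has 30).
May 21, 1706 → Jun 1, 1706: 11 days.
Total: 5489 days.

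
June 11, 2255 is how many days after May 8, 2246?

May 8, 2246 → May 8, 2247: 365 days.
May 8, 2247 → May 8, 2248: 366 days (Feb 29, 2248 is in that span).
May 8, 2248 → May 8, 2249: 365 days.
May 8, 2249 → May 8, 2250: 365 days.
May 8, 2250 → May 8, 2251: 365 days.
May 8, 2251 → May 8, 2252: 366 days (Feb 29, 2252 is in that span).
May 8, 2252 → May 8, 2253: 365 days.
May 8, 2253 → May 8, 2254: 365 days.
May 8, 2254 → Jun 8, 2254: 31 days (May has 31).
Jun 8, 2254 → Jul 8, 2254: 30 days (June has 30).
Jul 8, 2254 → Aug 8, 2254: 31 days (July has 31).
Aug 8, 2254 → Sep 8, 2254: 31 days (August has 31).
Sep 8, 2254 → Oct 8, 2254: 30 days (September has 30).
Oct 8, 2254 → Nov 8, 2254: 31 days (October has 31).
Nov 8, 2254 → Dec 8, 2254: 30 days (November has 30).
Dec 8, 2254 → Jan 8, 2255: 31 days (December has 31).
Jan 8, 2255 → Feb 8, 2255: 31 days (January has 31).
Feb 8, 2255 → Mar 8, 2255: 28 days (February has 28).
Mar 8, 2255 → Apr 8, 2255: 31 days (March has 31).
Apr 8, 2255 → May 8, 2255: 30 days (April has 30).
May 8, 2255 → Jun 8, 2255: 31 days (May has 31).
Jun 8, 2255 → Jun 11, 2255: 3 days.
Total: 3321 days.

3321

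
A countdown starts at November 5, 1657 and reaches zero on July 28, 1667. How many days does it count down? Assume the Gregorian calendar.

3552

Nov 5, 1657 → Nov 5, 1658: 365 days.
Nov 5, 1658 → Nov 5, 1659: 365 days.
Nov 5, 1659 → Nov 5, 1660: 366 days (Feb 29, 1660 is in that span).
Nov 5, 1660 → Nov 5, 1661: 365 days.
Nov 5, 1661 → Nov 5, 1662: 365 days.
Nov 5, 1662 → Nov 5, 1663: 365 days.
Nov 5, 1663 → Nov 5, 1664: 366 days (Feb 29, 1664 is in that span).
Nov 5, 1664 → Nov 5, 1665: 365 days.
Nov 5, 1665 → Nov 5, 1666: 365 days.
Nov 5, 1666 → Dec 5, 1666: 30 days (November has 30).
Dec 5, 1666 → Jan 5, 1667: 31 days (December has 31).
Jan 5, 1667 → Feb 5, 1667: 31 days (January has 31).
Feb 5, 1667 → Mar 5, 1667: 28 days (February has 28).
Mar 5, 1667 → Apr 5, 1667: 31 days (March has 31).
Apr 5, 1667 → May 5, 1667: 30 days (April has 30).
May 5, 1667 → Jun 5, 1667: 31 days (May has 31).
Jun 5, 1667 → Jul 5, 1667: 30 days (June has 30).
Jul 5, 1667 → Jul 28, 1667: 23 days.
Total: 3552 days.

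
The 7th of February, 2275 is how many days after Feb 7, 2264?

4018

Feb 7, 2264 → Feb 7, 2265: 366 days (Feb 29, 2264 is in that span).
Feb 7, 2265 → Feb 7, 2266: 365 days.
Feb 7, 2266 → Feb 7, 2267: 365 days.
Feb 7, 2267 → Feb 7, 2268: 365 days.
Feb 7, 2268 → Feb 7, 2269: 366 days (Feb 29, 2268 is in that span).
Feb 7, 2269 → Feb 7, 2270: 365 days.
Feb 7, 2270 → Feb 7, 2271: 365 days.
Feb 7, 2271 → Feb 7, 2272: 365 days.
Feb 7, 2272 → Feb 7, 2273: 366 days (Feb 29, 2272 is in that span).
Feb 7, 2273 → Feb 7, 2274: 365 days.
Feb 7, 2274 → Mar 7, 2274: 28 days (February has 28).
Mar 7, 2274 → Apr 7, 2274: 31 days (March has 31).
Apr 7, 2274 → May 7, 2274: 30 days (April has 30).
May 7, 2274 → Jun 7, 2274: 31 days (May has 31).
Jun 7, 2274 → Jul 7, 2274: 30 days (June has 30).
Jul 7, 2274 → Aug 7, 2274: 31 days (July has 31).
Aug 7, 2274 → Sep 7, 2274: 31 days (August has 31).
Sep 7, 2274 → Oct 7, 2274: 30 days (September has 30).
Oct 7, 2274 → Nov 7, 2274: 31 days (October has 31).
Nov 7, 2274 → Dec 7, 2274: 30 days (November has 30).
Dec 7, 2274 → Jan 7, 2275: 31 days (December has 31).
Jan 7, 2275 → Feb 7, 2275: 31 days.
Total: 4018 days.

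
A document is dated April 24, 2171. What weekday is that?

Wednesday

Doomsday rule: the anchor day for the 2100s is Sunday. For year 71: 71÷12 = 5 r 11, and 11÷4 = 2, so 5+11+2 = 18.
Sunday + 18 ≡ Thursday — that's 2171's doomsday.
In April the doomsday date is Apr 4.
Apr 24 is 20 days after Apr 4; 20 mod 7 = 6, so Thursday + 6 = Wednesday.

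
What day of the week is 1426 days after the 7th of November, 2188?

Nov 7, 2188 is a Friday.
1426 mod 7 = 5, so 1426 days after a Friday is Friday + 5 = Wednesday.

Wednesday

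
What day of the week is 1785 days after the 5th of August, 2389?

Saturday

Aug 5, 2389 is a Saturday.
1785 mod 7 = 0, so 1785 days after a Saturday is Saturday + 0 = Saturday.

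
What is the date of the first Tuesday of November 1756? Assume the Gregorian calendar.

November 1, 1756 is a Monday.
The first Tuesday is therefore November 2 (1 days later).

November 2, 1756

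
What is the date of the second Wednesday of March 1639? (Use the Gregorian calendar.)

March 1, 1639 is a Tuesday.
The first Wednesday is therefore March 2 (1 days later).
The second Wednesday is 2 + 1×7 = March 9.

March 9, 1639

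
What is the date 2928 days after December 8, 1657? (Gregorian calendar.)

+365 (one year) → Dec 8, 1658 (2563 left).
+365 (one year) → Dec 8, 1659 (2198 left).
+366 (one year; includes Feb 29, 1660) → Dec 8, 1660 (1832 left).
+365 (one year) → Dec 8, 1661 (1467 left).
+365 (one year) → Dec 8, 1662 (1102 left).
+365 (one year) → Dec 8, 1663 (737 left).
+366 (one year; includes Feb 29, 1664) → Dec 8, 1664 (371 left).
Dec has 31 days: +24 → Jan 1, 1665 (347 left).
Jan has 31 days: +31 → Feb 1, 1665 (316 left).
Feb has 28 days: +28 → Mar 1, 1665 (288 left).
Mar has 31 days: +31 → Apr 1, 1665 (257 left).
Apr has 30 days: +30 → May 1, 1665 (227 left).
May has 31 days: +31 → Jun 1, 1665 (196 left).
Jun has 30 days: +30 → Jul 1, 1665 (166 left).
Jul has 31 days: +31 → Aug 1, 1665 (135 left).
Aug has 31 days: +31 → Sep 1, 1665 (104 left).
Sep has 30 days: +30 → Oct 1, 1665 (74 left).
Oct has 31 days: +31 → Nov 1, 1665 (43 left).
Nov has 30 days: +30 → Dec 1, 1665 (13 left).
+13 → Dec 14, 1665.

December 14, 1665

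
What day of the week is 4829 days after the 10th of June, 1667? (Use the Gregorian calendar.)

First find the weekday of Jun 10, 1667. Doomsday rule: the anchor day for the 1600s is Tuesday. For year 67: 67÷12 = 5 r 7, and 7÷4 = 1, so 5+7+1 = 13.
Tuesday + 13 ≡ Monday — that's 1667's doomsday.
In June the doomsday date is Jun 6.
Jun 10 is 4 days after Jun 6; 4 mod 7 = 4, so Monday + 4 = Friday.
4829 mod 7 = 6, so 4829 days after a Friday is Friday + 6 = Thursday.

Thursday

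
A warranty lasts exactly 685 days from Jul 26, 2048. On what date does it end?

June 11, 2050

+365 (one year) → Jul 26, 2049 (320 left).
Jul has 31 days: +6 → Aug 1, 2049 (314 left).
Aug has 31 days: +31 → Sep 1, 2049 (283 left).
Sep has 30 days: +30 → Oct 1, 2049 (253 left).
Oct has 31 days: +31 → Nov 1, 2049 (222 left).
Nov has 30 days: +30 → Dec 1, 2049 (192 left).
Dec has 31 days: +31 → Jan 1, 2050 (161 left).
Jan has 31 days: +31 → Feb 1, 2050 (130 left).
Feb has 28 days: +28 → Mar 1, 2050 (102 left).
Mar has 31 days: +31 → Apr 1, 2050 (71 left).
Apr has 30 days: +30 → May 1, 2050 (41 left).
May has 31 days: +31 → Jun 1, 2050 (10 left).
+10 → Jun 11, 2050.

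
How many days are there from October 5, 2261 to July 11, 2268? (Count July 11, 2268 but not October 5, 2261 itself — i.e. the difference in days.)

Oct 5, 2261 → Oct 5, 2262: 365 days.
Oct 5, 2262 → Oct 5, 2263: 365 days.
Oct 5, 2263 → Oct 5, 2264: 366 days (Feb 29, 2264 is in that span).
Oct 5, 2264 → Oct 5, 2265: 365 days.
Oct 5, 2265 → Oct 5, 2266: 365 days.
Oct 5, 2266 → Oct 5, 2267: 365 days.
Oct 5, 2267 → Nov 5, 2267: 31 days (October has 31).
Nov 5, 2267 → Dec 5, 2267: 30 days (November has 30).
Dec 5, 2267 → Jan 5, 2268: 31 days (December has 31).
Jan 5, 2268 → Feb 5, 2268: 31 days (January has 31).
Feb 5, 2268 → Mar 5, 2268: 29 days (February has 29).
Mar 5, 2268 → Apr 5, 2268: 31 days (March has 31).
Apr 5, 2268 → May 5, 2268: 30 days (April has 30).
May 5, 2268 → Jun 5, 2268: 31 days (May has 31).
Jun 5, 2268 → Jul 5, 2268: 30 days (June has 30).
Jul 5, 2268 → Jul 11, 2268: 6 days.
Total: 2471 days.

2471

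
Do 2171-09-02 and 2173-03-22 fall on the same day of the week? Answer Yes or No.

Yes

From Sep 2, 2171 to Mar 22, 2173 is 567 days.
567 mod 7 = 0, so they are the same weekday.
(Sep 2, 2171 is a Monday; Mar 22, 2173 is a Monday.)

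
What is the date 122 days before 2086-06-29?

−29 → May 31, 2086 (end of May, 31 days; 93 left).
−31 → Apr 30, 2086 (end of Apr, 30 days; 62 left).
−30 → Mar 31, 2086 (end of Mar, 31 days; 32 left).
−31 → Feb 28, 2086 (end of Feb, 28 days; 1 left).
−1 → Feb 27, 2086.

February 27, 2086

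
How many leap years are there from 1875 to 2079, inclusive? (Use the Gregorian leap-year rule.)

50

Multiples of 4 in [1875,2079]: 51.
Of those, multiples of 100: 2 (not leap unless ÷400).
Multiples of 400: 1.
Leap years = 51 − 2 + 1 = 50.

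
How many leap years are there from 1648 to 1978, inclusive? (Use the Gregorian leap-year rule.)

Multiples of 4 in [1648,1978]: 83.
Of those, multiples of 100: 3 (not leap unless ÷400).
Multiples of 400: 0.
Leap years = 83 − 3 + 0 = 80.

80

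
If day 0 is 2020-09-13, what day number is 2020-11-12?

Sep 13, 2020 → Oct 13, 2020: 30 days (September has 30).
Oct 13, 2020 → Nov 12, 2020: 30 days.
Total: 60 days.

60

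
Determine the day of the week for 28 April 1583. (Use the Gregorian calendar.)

Doomsday rule: the anchor day for the 1500s is Wednesday. For year 83: 83÷12 = 6 r 11, and 11÷4 = 2, so 6+11+2 = 19.
Wednesday + 19 ≡ Monday — that's 1583's doomsday.
In April the doomsday date is Apr 4.
Apr 28 is 24 days after Apr 4; 24 mod 7 = 3, so Monday + 3 = Thursday.

Thursday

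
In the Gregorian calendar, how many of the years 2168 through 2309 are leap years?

Multiples of 4 in [2168,2309]: 36.
Of those, multiples of 100: 2 (not leap unless ÷400).
Multiples of 400: 0.
Leap years = 36 − 2 + 0 = 34.

34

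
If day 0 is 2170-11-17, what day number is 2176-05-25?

Nov 17, 2170 → Nov 17, 2171: 365 days.
Nov 17, 2171 → Nov 17, 2172: 366 days (Feb 29, 2172 is in that span).
Nov 17, 2172 → Nov 17, 2173: 365 days.
Nov 17, 2173 → Nov 17, 2174: 365 days.
Nov 17, 2174 → Nov 17, 2175: 365 days.
Nov 17, 2175 → Dec 17, 2175: 30 days (November has 30).
Dec 17, 2175 → Jan 17, 2176: 31 days (December has 31).
Jan 17, 2176 → Feb 17, 2176: 31 days (January has 31).
Feb 17, 2176 → Mar 17, 2176: 29 days (February has 29).
Mar 17, 2176 → Apr 17, 2176: 31 days (March has 31).
Apr 17, 2176 → May 17, 2176: 30 days (April has 30).
May 17, 2176 → May 25, 2176: 8 days.
Total: 2016 days.

2016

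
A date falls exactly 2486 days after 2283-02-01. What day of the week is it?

Friday

First find the weekday of Feb 1, 2283. Doomsday rule: the anchor day for the 2200s is Friday. For year 83: 83÷12 = 6 r 11, and 11÷4 = 2, so 6+11+2 = 19.
Friday + 19 ≡ Wednesday — that's 2283's doomsday.
In February the doomsday date is Feb 28 (2283 is not a leap year).
Feb 1 is 27 days before Feb 28; 27 mod 7 = 6, so Wednesday − 6 = Thursday.
2486 mod 7 = 1, so 2486 days after a Thursday is Thursday + 1 = Friday.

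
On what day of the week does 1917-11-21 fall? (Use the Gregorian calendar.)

January 1, 1917 is a Monday.
Jan 1, 1917 → Feb 1, 1917: 31 days (January has 31).
Feb 1, 1917 → Mar 1, 1917: 28 days (February has 28).
Mar 1, 1917 → Apr 1, 1917: 31 days (March has 31).
Apr 1, 1917 → May 1, 1917: 30 days (April has 30).
May 1, 1917 → Jun 1, 1917: 31 days (May has 31).
Jun 1, 1917 → Jul 1, 1917: 30 days (June has 30).
Jul 1, 1917 → Aug 1, 1917: 31 days (July has 31).
Aug 1, 1917 → Sep 1, 1917: 31 days (August has 31).
Sep 1, 1917 → Oct 1, 1917: 30 days (September has 30).
Oct 1, 1917 → Nov 1, 1917: 31 days (October has 31).
Nov 1, 1917 → Nov 21, 1917: 20 days.
Total: 324 days.
324 mod 7 = 2, so Monday + 2 = Wednesday.

Wednesday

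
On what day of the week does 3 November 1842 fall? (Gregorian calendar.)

Doomsday rule: the anchor day for the 1800s is Friday. For year 42: 42÷12 = 3 r 6, and 6÷4 = 1, so 3+6+1 = 10.
Friday + 10 ≡ Monday — that's 1842's doomsday.
In November the doomsday date is Nov 7.
Nov 3 is 4 days before Nov 7; 4 mod 7 = 4, so Monday − 4 = Thursday.

Thursday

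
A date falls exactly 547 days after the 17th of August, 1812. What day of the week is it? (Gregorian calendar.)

Tuesday

First find the weekday of Aug 17, 1812. Doomsday rule: the anchor day for the 1800s is Friday. For year 12: 12÷12 = 1 r 0, and 0÷4 = 0, so 1+0+0 = 1.
Friday + 1 ≡ Saturday — that's 1812's doomsday.
In August the doomsday date is Aug 8.
Aug 17 is 9 days after Aug 8; 9 mod 7 = 2, so Saturday + 2 = Monday.
547 mod 7 = 1, so 547 days after a Monday is Monday + 1 = Tuesday.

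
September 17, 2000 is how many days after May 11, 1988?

May 11, 1988 → May 11, 1989: 365 days.
May 11, 1989 → May 11, 1990: 365 days.
May 11, 1990 → May 11, 1991: 365 days.
May 11, 1991 → May 11, 1992: 366 days (Feb 29, 1992 is in that span).
May 11, 1992 → May 11, 1993: 365 days.
May 11, 1993 → May 11, 1994: 365 days.
May 11, 1994 → May 11, 1995: 365 days.
May 11, 1995 → May 11, 1996: 366 days (Feb 29, 1996 is in that span).
May 11, 1996 → May 11, 1997: 365 days.
May 11, 1997 → May 11, 1998: 365 days.
May 11, 1998 → May 11, 1999: 365 days.
May 11, 1999 → May 11, 2000: 366 days (Feb 29, 2000 is in that span).
May 11, 2000 → Jun 11, 2000: 31 days (May has 31).
Jun 11, 2000 → Jul 11, 2000: 30 days (June has 30).
Jul 11, 2000 → Aug 11, 2000: 31 days (July has 31).
Aug 11, 2000 → Sep 11, 2000: 31 days (August has 31).
Sep 11, 2000 → Sep 17, 2000: 6 days.
Total: 4512 days.

4512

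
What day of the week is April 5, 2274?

Sunday

Doomsday rule: the anchor day for the 2200s is Friday. For year 74: 74÷12 = 6 r 2, and 2÷4 = 0, so 6+2+0 = 8.
Friday + 8 ≡ Saturday — that's 2274's doomsday.
In April the doomsday date is Apr 4.
Apr 5 is 1 day after Apr 4; 1 mod 7 = 1, so Saturday + 1 = Sunday.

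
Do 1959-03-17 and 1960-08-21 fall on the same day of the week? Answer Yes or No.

From Mar 17, 1959 to Aug 21, 1960 is 523 days.
523 mod 7 = 5, so they are different weekdays.
(Mar 17, 1959 is a Tuesday; Aug 21, 1960 is a Sunday.)

No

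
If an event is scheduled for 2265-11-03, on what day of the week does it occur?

Friday

Doomsday rule: the anchor day for the 2200s is Friday. For year 65: 65÷12 = 5 r 5, and 5÷4 = 1, so 5+5+1 = 11.
Friday + 11 ≡ Tuesday — that's 2265's doomsday.
In November the doomsday date is Nov 7.
Nov 3 is 4 days before Nov 7; 4 mod 7 = 4, so Tuesday − 4 = Friday.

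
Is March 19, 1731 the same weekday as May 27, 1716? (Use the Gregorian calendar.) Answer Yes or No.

No

From May 27, 1716 to Mar 19, 1731 is 5409 days.
5409 mod 7 = 5, so they are different weekdays.
(May 27, 1716 is a Wednesday; Mar 19, 1731 is a Monday.)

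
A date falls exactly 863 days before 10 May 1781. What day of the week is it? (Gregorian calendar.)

First find the weekday of May 10, 1781. Doomsday rule: the anchor day for the 1700s is Sunday. For year 81: 81÷12 = 6 r 9, and 9÷4 = 2, so 6+9+2 = 17.
Sunday + 17 ≡ Wednesday — that's 1781's doomsday.
In May the doomsday date is May 9.
May 10 is 1 day after May 9; 1 mod 7 = 1, so Wednesday + 1 = Thursday.
863 mod 7 = 2, so 863 days before a Thursday is Thursday − 2 = Tuesday.

Tuesday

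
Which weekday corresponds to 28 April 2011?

Doomsday rule: the anchor day for the 2000s is Tuesday. For year 11: 11÷12 = 0 r 11, and 11÷4 = 2, so 0+11+2 = 13.
Tuesday + 13 ≡ Monday — that's 2011's doomsday.
In April the doomsday date is Apr 4.
Apr 28 is 24 days after Apr 4; 24 mod 7 = 3, so Monday + 3 = Thursday.

Thursday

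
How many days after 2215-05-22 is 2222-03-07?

May 22, 2215 → May 22, 2216: 366 days (Feb 29, 2216 is in that span).
May 22, 2216 → May 22, 2217: 365 days.
May 22, 2217 → May 22, 2218: 365 days.
May 22, 2218 → May 22, 2219: 365 days.
May 22, 2219 → May 22, 2220: 366 days (Feb 29, 2220 is in that span).
May 22, 2220 → May 22, 2221: 365 days.
May 22, 2221 → Jun 22, 2221: 31 days (May has 31).
Jun 22, 2221 → Jul 22, 2221: 30 days (June has 30).
Jul 22, 2221 → Aug 22, 2221: 31 days (July has 31).
Aug 22, 2221 → Sep 22, 2221: 31 days (August has 31).
Sep 22, 2221 → Oct 22, 2221: 30 days (September has 30).
Oct 22, 2221 → Nov 22, 2221: 31 days (October has 31).
Nov 22, 2221 → Dec 22, 2221: 30 days (November has 30).
Dec 22, 2221 → Jan 22, 2222: 31 days (December has 31).
Jan 22, 2222 → Feb 22, 2222: 31 days (January has 31).
Feb 22, 2222 → Mar 7, 2222: 13 days.
Total: 2481 days.

2481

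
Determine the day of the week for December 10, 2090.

Doomsday rule: the anchor day for the 2000s is Tuesday. For year 90: 90÷12 = 7 r 6, and 6÷4 = 1, so 7+6+1 = 14.
Tuesday + 14 ≡ Tuesday — that's 2090's doomsday.
In December the doomsday date is Dec 12.
Dec 10 is 2 days before Dec 12; 2 mod 7 = 2, so Tuesday − 2 = Sunday.

Sunday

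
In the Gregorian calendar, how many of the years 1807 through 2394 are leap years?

Multiples of 4 in [1807,2394]: 147.
Of those, multiples of 100: 5 (not leap unless ÷400).
Multiples of 400: 1.
Leap years = 147 − 5 + 1 = 143.

143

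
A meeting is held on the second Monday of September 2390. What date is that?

September 10, 2390

September 1, 2390 is a Saturday.
The first Monday is therefore September 3 (2 days later).
The second Monday is 3 + 1×7 = September 10.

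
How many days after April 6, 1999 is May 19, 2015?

5887

Apr 6, 1999 → Apr 6, 2000: 366 days (Feb 29, 2000 is in that span).
Apr 6, 2000 → Apr 6, 2001: 365 days.
Apr 6, 2001 → Apr 6, 2002: 365 days.
Apr 6, 2002 → Apr 6, 2003: 365 days.
Apr 6, 2003 → Apr 6, 2004: 366 days (Feb 29, 2004 is in that span).
Apr 6, 2004 → Apr 6, 2005: 365 days.
Apr 6, 2005 → Apr 6, 2006: 365 days.
Apr 6, 2006 → Apr 6, 2007: 365 days.
Apr 6, 2007 → Apr 6, 2008: 366 days (Feb 29, 2008 is in that span).
Apr 6, 2008 → Apr 6, 2009: 365 days.
Apr 6, 2009 → Apr 6, 2010: 365 days.
Apr 6, 2010 → Apr 6, 2011: 365 days.
Apr 6, 2011 → Apr 6, 2012: 366 days (Feb 29, 2012 is in that span).
Apr 6, 2012 → Apr 6, 2013: 365 days.
Apr 6, 2013 → Apr 6, 2014: 365 days.
Apr 6, 2014 → Apr 6, 2015: 365 days.
Apr 6, 2015 → May 6, 2015: 30 days (April has 30).
May 6, 2015 → May 19, 2015: 13 days.
Total: 5887 days.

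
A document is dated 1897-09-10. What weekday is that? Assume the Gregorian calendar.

Friday

January 1, 1897 is a Friday.
Jan 1, 1897 → Feb 1, 1897: 31 days (January has 31).
Feb 1, 1897 → Mar 1, 1897: 28 days (February has 28).
Mar 1, 1897 → Apr 1, 1897: 31 days (March has 31).
Apr 1, 1897 → May 1, 1897: 30 days (April has 30).
May 1, 1897 → Jun 1, 1897: 31 days (May has 31).
Jun 1, 1897 → Jul 1, 1897: 30 days (June has 30).
Jul 1, 1897 → Aug 1, 1897: 31 days (July has 31).
Aug 1, 1897 → Sep 1, 1897: 31 days (August has 31).
Sep 1, 1897 → Sep 10, 1897: 9 days.
Total: 252 days.
252 mod 7 = 0, so Friday + 0 = Friday.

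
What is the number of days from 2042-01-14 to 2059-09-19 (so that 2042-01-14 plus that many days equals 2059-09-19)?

Jan 14, 2042 → Jan 14, 2043: 365 days.
Jan 14, 2043 → Jan 14, 2044: 365 days.
Jan 14, 2044 → Jan 14, 2045: 366 days (Feb 29, 2044 is in that span).
Jan 14, 2045 → Jan 14, 2046: 365 days.
Jan 14, 2046 → Jan 14, 2047: 365 days.
Jan 14, 2047 → Jan 14, 2048: 365 days.
Jan 14, 2048 → Jan 14, 2049: 366 days (Feb 29, 2048 is in that span).
Jan 14, 2049 → Jan 14, 2050: 365 days.
Jan 14, 2050 → Jan 14, 2051: 365 days.
Jan 14, 2051 → Jan 14, 2052: 365 days.
Jan 14, 2052 → Jan 14, 2053: 366 days (Feb 29, 2052 is in that span).
Jan 14, 2053 → Jan 14, 2054: 365 days.
Jan 14, 2054 → Jan 14, 2055: 365 days.
Jan 14, 2055 → Jan 14, 2056: 365 days.
Jan 14, 2056 → Jan 14, 2057: 366 days (Feb 29, 2056 is in that span).
Jan 14, 2057 → Jan 14, 2058: 365 days.
Jan 14, 2058 → Jan 14, 2059: 365 days.
Jan 14, 2059 → Feb 14, 2059: 31 days (January has 31).
Feb 14, 2059 → Mar 14, 2059: 28 days (February has 28).
Mar 14, 2059 → Apr 14, 2059: 31 days (March has 31).
Apr 14, 2059 → May 14, 2059: 30 days (April has 30).
May 14, 2059 → Jun 14, 2059: 31 days (May has 31).
Jun 14, 2059 → Jul 14, 2059: 30 days (June has 30).
Jul 14, 2059 → Aug 14, 2059: 31 days (July has 31).
Aug 14, 2059 → Sep 14, 2059: 31 days (August has 31).
Sep 14, 2059 → Sep 19, 2059: 5 days.
Total: 6457 days.

6457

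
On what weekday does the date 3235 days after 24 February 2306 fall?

Feb 24, 2306 is a Saturday.
3235 mod 7 = 1, so 3235 days after a Saturday is Saturday + 1 = Sunday.

Sunday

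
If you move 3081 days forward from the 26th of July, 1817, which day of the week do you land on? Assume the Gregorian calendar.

Jul 26, 1817 is a Saturday.
3081 mod 7 = 1, so 3081 days after a Saturday is Saturday + 1 = Sunday.

Sunday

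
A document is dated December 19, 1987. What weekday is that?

Saturday

Doomsday rule: the anchor day for the 1900s is Wednesday. For year 87: 87÷12 = 7 r 3, and 3÷4 = 0, so 7+3+0 = 10.
Wednesday + 10 ≡ Saturday — that's 1987's doomsday.
In December the doomsday date is Dec 12.
Dec 19 is 7 days after Dec 12; 7 mod 7 = 0, so Saturday + 0 = Saturday.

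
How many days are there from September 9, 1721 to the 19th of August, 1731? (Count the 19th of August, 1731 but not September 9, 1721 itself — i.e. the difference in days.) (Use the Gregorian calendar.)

3631

Sep 9, 1721 → Sep 9, 1722: 365 days.
Sep 9, 1722 → Sep 9, 1723: 365 days.
Sep 9, 1723 → Sep 9, 1724: 366 days (Feb 29, 1724 is in that span).
Sep 9, 1724 → Sep 9, 1725: 365 days.
Sep 9, 1725 → Sep 9, 1726: 365 days.
Sep 9, 1726 → Sep 9, 1727: 365 days.
Sep 9, 1727 → Sep 9, 1728: 366 days (Feb 29, 1728 is in that span).
Sep 9, 1728 → Sep 9, 1729: 365 days.
Sep 9, 1729 → Sep 9, 1730: 365 days.
Sep 9, 1730 → Oct 9, 1730: 30 days (September has 30).
Oct 9, 1730 → Nov 9, 1730: 31 days (October has 31).
Nov 9, 1730 → Dec 9, 1730: 30 days (November has 30).
Dec 9, 1730 → Jan 9, 1731: 31 days (December has 31).
Jan 9, 1731 → Feb 9, 1731: 31 days (January has 31).
Feb 9, 1731 → Mar 9, 1731: 28 days (February has 28).
Mar 9, 1731 → Apr 9, 1731: 31 days (March has 31).
Apr 9, 1731 → May 9, 1731: 30 days (April has 30).
May 9, 1731 → Jun 9, 1731: 31 days (May has 31).
Jun 9, 1731 → Jul 9, 1731: 30 days (June has 30).
Jul 9, 1731 → Aug 9, 1731: 31 days (July has 31).
Aug 9, 1731 → Aug 19, 1731: 10 days.
Total: 3631 days.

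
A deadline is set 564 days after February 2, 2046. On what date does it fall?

August 20, 2047

+365 (one year) → Feb 2, 2047 (199 left).
Feb has 28 days: +27 → Mar 1, 2047 (172 left).
Mar has 31 days: +31 → Apr 1, 2047 (141 left).
Apr has 30 days: +30 → May 1, 2047 (111 left).
May has 31 days: +31 → Jun 1, 2047 (80 left).
Jun has 30 days: +30 → Jul 1, 2047 (50 left).
Jul has 31 days: +31 → Aug 1, 2047 (19 left).
+19 → Aug 20, 2047.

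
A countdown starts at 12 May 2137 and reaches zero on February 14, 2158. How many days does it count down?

May 12, 2137 → May 12, 2138: 365 days.
May 12, 2138 → May 12, 2139: 365 days.
May 12, 2139 → May 12, 2140: 366 days (Feb 29, 2140 is in that span).
May 12, 2140 → May 12, 2141: 365 days.
May 12, 2141 → May 12, 2142: 365 days.
May 12, 2142 → May 12, 2143: 365 days.
May 12, 2143 → May 12, 2144: 366 days (Feb 29, 2144 is in that span).
May 12, 2144 → May 12, 2145: 365 days.
May 12, 2145 → May 12, 2146: 365 days.
May 12, 2146 → May 12, 2147: 365 days.
May 12, 2147 → May 12, 2148: 366 days (Feb 29, 2148 is in that span).
May 12, 2148 → May 12, 2149: 365 days.
May 12, 2149 → May 12, 2150: 365 days.
May 12, 2150 → May 12, 2151: 365 days.
May 12, 2151 → May 12, 2152: 366 days (Feb 29, 2152 is in that span).
May 12, 2152 → May 12, 2153: 365 days.
May 12, 2153 → May 12, 2154: 365 days.
May 12, 2154 → May 12, 2155: 365 days.
May 12, 2155 → May 12, 2156: 366 days (Feb 29, 2156 is in that span).
May 12, 2156 → May 12, 2157: 365 days.
May 12, 2157 → Jun 12, 2157: 31 days (May has 31).
Jun 12, 2157 → Jul 12, 2157: 30 days (June has 30).
Jul 12, 2157 → Aug 12, 2157: 31 days (July has 31).
Aug 12, 2157 → Sep 12, 2157: 31 days (August has 31).
Sep 12, 2157 → Oct 12, 2157: 30 days (September has 30).
Oct 12, 2157 → Nov 12, 2157: 31 days (October has 31).
Nov 12, 2157 → Dec 12, 2157: 30 days (November has 30).
Dec 12, 2157 → Jan 12, 2158: 31 days (December has 31).
Jan 12, 2158 → Feb 12, 2158: 31 days (January has 31).
Feb 12, 2158 → Feb 14, 2158: 2 days.
Total: 7583 days.

7583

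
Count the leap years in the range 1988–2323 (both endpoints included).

Multiples of 4 in [1988,2323]: 84.
Of those, multiples of 100: 4 (not leap unless ÷400).
Multiples of 400: 1.
Leap years = 84 − 4 + 1 = 81.

81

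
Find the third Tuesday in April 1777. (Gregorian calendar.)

April 15, 1777

April 1, 1777 is a Tuesday.
The first Tuesday is therefore April 1 (same day).
The third Tuesday is 1 + 2×7 = April 15.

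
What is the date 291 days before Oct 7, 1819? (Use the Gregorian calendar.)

December 20, 1818

−7 → Sep 30, 1819 (end of Sep, 30 days; 284 left).
−30 → Aug 31, 1819 (end of Aug, 31 days; 254 left).
−31 → Jul 31, 1819 (end of Jul, 31 days; 223 left).
−31 → Jun 30, 1819 (end of Jun, 30 days; 192 left).
−30 → May 31, 1819 (end of May, 31 days; 162 left).
−31 → Apr 30, 1819 (end of Apr, 30 days; 131 left).
−30 → Mar 31, 1819 (end of Mar, 31 days; 101 left).
−31 → Feb 28, 1819 (end of Feb, 28 days; 70 left).
−28 → Jan 31, 1819 (end of Jan, 31 days; 42 left).
−31 → Dec 31, 1818 (end of Dec, 31 days; 11 left).
−11 → Dec 20, 1818.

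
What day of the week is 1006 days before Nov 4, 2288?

Tuesday

First find the weekday of Nov 4, 2288. Doomsday rule: the anchor day for the 2200s is Friday. For year 88: 88÷12 = 7 r 4, and 4÷4 = 1, so 7+4+1 = 12.
Friday + 12 ≡ Wednesday — that's 2288's doomsday.
In November the doomsday date is Nov 7.
Nov 4 is 3 days before Nov 7; 3 mod 7 = 3, so Wednesday − 3 = Sunday.
1006 mod 7 = 5, so 1006 days before a Sunday is Sunday − 5 = Tuesday.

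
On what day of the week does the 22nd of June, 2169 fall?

Thursday

Doomsday rule: the anchor day for the 2100s is Sunday. For year 69: 69÷12 = 5 r 9, and 9÷4 = 2, so 5+9+2 = 16.
Sunday + 16 ≡ Tuesday — that's 2169's doomsday.
In June the doomsday date is Jun 6.
Jun 22 is 16 days after Jun 6; 16 mod 7 = 2, so Tuesday + 2 = Thursday.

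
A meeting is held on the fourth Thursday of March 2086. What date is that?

March 28, 2086

March 1, 2086 is a Friday.
The first Thursday is therefore March 7 (6 days later).
The fourth Thursday is 7 + 3×7 = March 28.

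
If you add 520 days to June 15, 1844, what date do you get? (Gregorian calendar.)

November 17, 1845

+365 (one year) → Jun 15, 1845 (155 left).
Jun has 30 days: +16 → Jul 1, 1845 (139 left).
Jul has 31 days: +31 → Aug 1, 1845 (108 left).
Aug has 31 days: +31 → Sep 1, 1845 (77 left).
Sep has 30 days: +30 → Oct 1, 1845 (47 left).
Oct has 31 days: +31 → Nov 1, 1845 (16 left).
+16 → Nov 17, 1845.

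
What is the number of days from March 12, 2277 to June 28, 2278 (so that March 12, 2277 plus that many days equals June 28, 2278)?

Mar 12, 2277 → Mar 12, 2278: 365 days.
Mar 12, 2278 → Apr 12, 2278: 31 days (March has 31).
Apr 12, 2278 → May 12, 2278: 30 days (April has 30).
May 12, 2278 → Jun 12, 2278: 31 days (May has 31).
Jun 12, 2278 → Jun 28, 2278: 16 days.
Total: 473 days.

473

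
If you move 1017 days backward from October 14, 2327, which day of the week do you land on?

Wednesday

First find the weekday of Oct 14, 2327. Doomsday rule: the anchor day for the 2300s is Wednesday. For year 27: 27÷12 = 2 r 3, and 3÷4 = 0, so 2+3+0 = 5.
Wednesday + 5 ≡ Monday — that's 2327's doomsday.
In October the doomsday date is Oct 10.
Oct 14 is 4 days after Oct 10; 4 mod 7 = 4, so Monday + 4 = Friday.
1017 mod 7 = 2, so 1017 days before a Friday is Friday − 2 = Wednesday.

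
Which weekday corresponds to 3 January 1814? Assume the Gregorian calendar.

Monday

Doomsday rule: the anchor day for the 1800s is Friday. For year 14: 14÷12 = 1 r 2, and 2÷4 = 0, so 1+2+0 = 3.
Friday + 3 ≡ Monday — that's 1814's doomsday.
In January the doomsday date is Jan 3 (1814 is not a leap year).
Jan 3 is the doomsday itself: Monday.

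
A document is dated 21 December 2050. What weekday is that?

Doomsday rule: the anchor day for the 2000s is Tuesday. For year 50: 50÷12 = 4 r 2, and 2÷4 = 0, so 4+2+0 = 6.
Tuesday + 6 ≡ Monday — that's 2050's doomsday.
In December the doomsday date is Dec 12.
Dec 21 is 9 days after Dec 12; 9 mod 7 = 2, so Monday + 2 = Wednesday.

Wednesday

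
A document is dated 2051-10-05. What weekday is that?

Thursday

January 1, 2051 is a Sunday.
Jan 1, 2051 → Feb 1, 2051: 31 days (January has 31).
Feb 1, 2051 → Mar 1, 2051: 28 days (February has 28).
Mar 1, 2051 → Apr 1, 2051: 31 days (March has 31).
Apr 1, 2051 → May 1, 2051: 30 days (April has 30).
May 1, 2051 → Jun 1, 2051: 31 days (May has 31).
Jun 1, 2051 → Jul 1, 2051: 30 days (June has 30).
Jul 1, 2051 → Aug 1, 2051: 31 days (July has 31).
Aug 1, 2051 → Sep 1, 2051: 31 days (August has 31).
Sep 1, 2051 → Oct 1, 2051: 30 days (September has 30).
Oct 1, 2051 → Oct 5, 2051: 4 days.
Total: 277 days.
277 mod 7 = 4, so Sunday + 4 = Thursday.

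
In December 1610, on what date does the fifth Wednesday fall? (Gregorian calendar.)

December 29, 1610

December 1, 1610 is a Wednesday.
The first Wednesday is therefore December 1 (same day).
The fifth Wednesday is 1 + 4×7 = December 29.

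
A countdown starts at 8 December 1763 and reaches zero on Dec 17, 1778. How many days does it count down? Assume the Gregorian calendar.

Dec 8, 1763 → Dec 8, 1764: 366 days (Feb 29, 1764 is in that span).
Dec 8, 1764 → Dec 8, 1765: 365 days.
Dec 8, 1765 → Dec 8, 1766: 365 days.
Dec 8, 1766 → Dec 8, 1767: 365 days.
Dec 8, 1767 → Dec 8, 1768: 366 days (Feb 29, 1768 is in that span).
Dec 8, 1768 → Dec 8, 1769: 365 days.
Dec 8, 1769 → Dec 8, 1770: 365 days.
Dec 8, 1770 → Dec 8, 1771: 365 days.
Dec 8, 1771 → Dec 8, 1772: 366 days (Feb 29, 1772 is in that span).
Dec 8, 1772 → Dec 8, 1773: 365 days.
Dec 8, 1773 → Dec 8, 1774: 365 days.
Dec 8, 1774 → Dec 8, 1775: 365 days.
Dec 8, 1775 → Dec 8, 1776: 366 days (Feb 29, 1776 is in that span).
Dec 8, 1776 → Dec 8, 1777: 365 days.
Dec 8, 1777 → Jan 8, 1778: 31 days (December has 31).
Jan 8, 1778 → Feb 8, 1778: 31 days (January has 31).
Feb 8, 1778 → Mar 8, 1778: 28 days (February has 28).
Mar 8, 1778 → Apr 8, 1778: 31 days (March has 31).
Apr 8, 1778 → May 8, 1778: 30 days (April has 30).
May 8, 1778 → Jun 8, 1778: 31 days (May has 31).
Jun 8, 1778 → Jul 8, 1778: 30 days (June has 30).
Jul 8, 1778 → Aug 8, 1778: 31 days (July has 31).
Aug 8, 1778 → Sep 8, 1778: 31 days (August has 31).
Sep 8, 1778 → Oct 8, 1778: 30 days (September has 30).
Oct 8, 1778 → Nov 8, 1778: 31 days (October has 31).
Nov 8, 1778 → Dec 8, 1778: 30 days (November has 30).
Dec 8, 1778 → Dec 17, 1778: 9 days.
Total: 5488 days.

5488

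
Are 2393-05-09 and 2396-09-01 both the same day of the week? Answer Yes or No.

From May 9, 2393 to Sep 1, 2396 is 1211 days.
1211 mod 7 = 0, so they are the same weekday.
(May 9, 2393 is a Sunday; Sep 1, 2396 is a Sunday.)

Yes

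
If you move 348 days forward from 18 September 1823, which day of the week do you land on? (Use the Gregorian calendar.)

Tuesday

First find the weekday of Sep 18, 1823. Doomsday rule: the anchor day for the 1800s is Friday. For year 23: 23÷12 = 1 r 11, and 11÷4 = 2, so 1+11+2 = 14.
Friday + 14 ≡ Friday — that's 1823's doomsday.
In September the doomsday date is Sep 5.
Sep 18 is 13 days after Sep 5; 13 mod 7 = 6, so Friday + 6 = Thursday.
348 mod 7 = 5, so 348 days after a Thursday is Thursday + 5 = Tuesday.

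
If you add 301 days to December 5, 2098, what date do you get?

Dec has 31 days: +27 → Jan 1, 2099 (274 left).
Jan has 31 days: +31 → Feb 1, 2099 (243 left).
Feb has 28 days: +28 → Mar 1, 2099 (215 left).
Mar has 31 days: +31 → Apr 1, 2099 (184 left).
Apr has 30 days: +30 → May 1, 2099 (154 left).
May has 31 days: +31 → Jun 1, 2099 (123 left).
Jun has 30 days: +30 → Jul 1, 2099 (93 left).
Jul has 31 days: +31 → Aug 1, 2099 (62 left).
Aug has 31 days: +31 → Sep 1, 2099 (31 left).
Sep has 30 days: +30 → Oct 1, 2099 (1 left).
+1 → Oct 2, 2099.

October 2, 2099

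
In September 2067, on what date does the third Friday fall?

September 1, 2067 is a Thursday.
The first Friday is therefore September 2 (1 days later).
The third Friday is 2 + 2×7 = September 16.

September 16, 2067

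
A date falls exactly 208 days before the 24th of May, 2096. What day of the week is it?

Saturday

First find the weekday of May 24, 2096. Doomsday rule: the anchor day for the 2000s is Tuesday. For year 96: 96÷12 = 8 r 0, and 0÷4 = 0, so 8+0+0 = 8.
Tuesday + 8 ≡ Wednesday — that's 2096's doomsday.
In May the doomsday date is May 9.
May 24 is 15 days after May 9; 15 mod 7 = 1, so Wednesday + 1 = Thursday.
208 mod 7 = 5, so 208 days before a Thursday is Thursday − 5 = Saturday.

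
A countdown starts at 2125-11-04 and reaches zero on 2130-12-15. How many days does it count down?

Nov 4, 2125 → Nov 4, 2126: 365 days.
Nov 4, 2126 → Nov 4, 2127: 365 days.
Nov 4, 2127 → Nov 4, 2128: 366 days (Feb 29, 2128 is in that span).
Nov 4, 2128 → Nov 4, 2129: 365 days.
Nov 4, 2129 → Nov 4, 2130: 365 days.
Nov 4, 2130 → Dec 4, 2130: 30 days (November has 30).
Dec 4, 2130 → Dec 15, 2130: 11 days.
Total: 1867 days.

1867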